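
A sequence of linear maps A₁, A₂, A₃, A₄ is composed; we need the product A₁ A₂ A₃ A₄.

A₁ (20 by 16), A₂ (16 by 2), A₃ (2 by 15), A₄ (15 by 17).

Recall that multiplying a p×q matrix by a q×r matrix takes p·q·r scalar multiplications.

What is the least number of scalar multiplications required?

Adjacent pairs: A₁A₂ = 20·16·2 = 640; A₂A₃ = 16·2·15 = 480; A₃A₄ = 2·15·17 = 510.
Length 3: A₁..A₃: k=1: 0+480+20·16·15=5280; k=2: 640+0+20·2·15=1240 → min 1240 | A₂..A₄: k=2: 0+510+16·2·17=1054; k=3: 480+0+16·15·17=4560 → min 1054.
Length 4: A₁..A₄: k=1: 0+1054+20·16·17=6494; k=2: 640+510+20·2·17=1830; k=3: 1240+0+20·15·17=6340 → min 1830.
Optimal order: ((A₁ A₂) (A₃ A₄)) with cost 1830.

1830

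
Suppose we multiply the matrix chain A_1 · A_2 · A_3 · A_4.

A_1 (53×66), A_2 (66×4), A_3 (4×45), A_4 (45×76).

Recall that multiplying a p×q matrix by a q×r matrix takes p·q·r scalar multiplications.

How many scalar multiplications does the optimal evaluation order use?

43784

Adjacent pairs: A_1A_2 = 53·66·4 = 13992; A_2A_3 = 66·4·45 = 11880; A_3A_4 = 4·45·76 = 13680.
Length 3: A_1..A_3: k=1: 0+11880+53·66·45=169290; k=2: 13992+0+53·4·45=23532 → min 23532 | A_2..A_4: k=2: 0+13680+66·4·76=33744; k=3: 11880+0+66·45·76=237600 → min 33744.
Length 4: A_1..A_4: k=1: 0+33744+53·66·76=299592; k=2: 13992+13680+53·4·76=43784; k=3: 23532+0+53·45·76=204792 → min 43784.
Optimal order: ((A_1 · A_2) · (A_3 · A_4)) with cost 43784.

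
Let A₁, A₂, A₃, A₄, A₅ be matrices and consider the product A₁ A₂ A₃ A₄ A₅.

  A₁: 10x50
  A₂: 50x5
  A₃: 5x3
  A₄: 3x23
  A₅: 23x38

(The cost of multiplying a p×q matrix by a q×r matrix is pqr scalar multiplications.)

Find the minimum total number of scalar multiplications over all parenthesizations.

Adjacent pairs: A₁A₂ = 10·50·5 = 2500; A₂A₃ = 50·5·3 = 750; A₃A₄ = 5·3·23 = 345; A₄A₅ = 3·23·38 = 2622.
Length 3: A₁..A₃: k=1: 0+750+10·50·3=2250; k=2: 2500+0+10·5·3=2650 → min 2250 | A₂..A₄: k=2: 0+345+50·5·23=6095; k=3: 750+0+50·3·23=4200 → min 4200 | A₃..A₅: k=3: 0+2622+5·3·38=3192; k=4: 345+0+5·23·38=4715 → min 3192.
Length 4: A₁..A₄: k=1: 0+4200+10·50·23=15700; k=2: 2500+345+10·5·23=3995; k=3: 2250+0+10·3·23=2940 → min 2940 | A₂..A₅: k=2: 0+3192+50·5·38=12692; k=3: 750+2622+50·3·38=9072; k=4: 4200+0+50·23·38=47900 → min 9072.
Length 5: A₁..A₅: k=1: 0+9072+10·50·38=28072; k=2: 2500+3192+10·5·38=7592; k=3: 2250+2622+10·3·38=6012; k=4: 2940+0+10·23·38=11680 → min 6012.
Optimal order: ((A₁ (A₂ A₃)) (A₄ A₅)) with cost 6012.

6012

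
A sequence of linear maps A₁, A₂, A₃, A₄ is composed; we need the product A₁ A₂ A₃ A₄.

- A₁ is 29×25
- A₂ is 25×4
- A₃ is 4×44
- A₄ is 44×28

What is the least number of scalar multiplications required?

11076

Adjacent pairs: A₁A₂ = 29·25·4 = 2900; A₂A₃ = 25·4·44 = 4400; A₃A₄ = 4·44·28 = 4928.
Length 3: A₁..A₃: k=1: 0+4400+29·25·44=36300; k=2: 2900+0+29·4·44=8004 → min 8004 | A₂..A₄: k=2: 0+4928+25·4·28=7728; k=3: 4400+0+25·44·28=35200 → min 7728.
Length 4: A₁..A₄: k=1: 0+7728+29·25·28=28028; k=2: 2900+4928+29·4·28=11076; k=3: 8004+0+29·44·28=43732 → min 11076.
Optimal order: ((A₁ A₂) (A₃ A₄)) with cost 11076.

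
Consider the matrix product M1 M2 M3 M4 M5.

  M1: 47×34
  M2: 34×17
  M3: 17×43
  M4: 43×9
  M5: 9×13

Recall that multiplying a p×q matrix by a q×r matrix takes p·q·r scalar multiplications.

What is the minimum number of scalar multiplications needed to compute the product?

31662

Adjacent pairs: M1M2 = 47·34·17 = 27166; M2M3 = 34·17·43 = 24854; M3M4 = 17·43·9 = 6579; M4M5 = 43·9·13 = 5031.
Length 3: M1..M3: k=1: 0+24854+47·34·43=93568; k=2: 27166+0+47·17·43=61523 → min 61523 | M2..M4: k=2: 0+6579+34·17·9=11781; k=3: 24854+0+34·43·9=38012 → min 11781 | M3..M5: k=3: 0+5031+17·43·13=14534; k=4: 6579+0+17·9·13=8568 → min 8568.
Length 4: M1..M4: k=1: 0+11781+47·34·9=26163; k=2: 27166+6579+47·17·9=40936; k=3: 61523+0+47·43·9=79712 → min 26163 | M2..M5: k=2: 0+8568+34·17·13=16082; k=3: 24854+5031+34·43·13=48891; k=4: 11781+0+34·9·13=15759 → min 15759.
Length 5: M1..M5: k=1: 0+15759+47·34·13=36533; k=2: 27166+8568+47·17·13=46121; k=3: 61523+5031+47·43·13=92827; k=4: 26163+0+47·9·13=31662 → min 31662.
Optimal order: ((M1 (M2 (M3 M4))) M5) with cost 31662.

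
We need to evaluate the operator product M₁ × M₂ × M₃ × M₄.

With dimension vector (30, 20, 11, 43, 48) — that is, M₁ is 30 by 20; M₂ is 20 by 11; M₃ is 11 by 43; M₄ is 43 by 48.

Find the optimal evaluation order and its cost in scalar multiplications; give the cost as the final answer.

Adjacent pairs: M₁M₂ = 30·20·11 = 6600; M₂M₃ = 20·11·43 = 9460; M₃M₄ = 11·43·48 = 22704.
Length 3: M₁..M₃: k=1: 0+9460+30·20·43=35260; k=2: 6600+0+30·11·43=20790 → min 20790 | M₂..M₄: k=2: 0+22704+20·11·48=33264; k=3: 9460+0+20·43·48=50740 → min 33264.
Length 4: M₁..M₄: k=1: 0+33264+30·20·48=62064; k=2: 6600+22704+30·11·48=45144; k=3: 20790+0+30·43·48=82710 → min 45144.
Optimal parenthesization: ((M₁ × M₂) × (M₃ × M₄)) with cost 45144.

45144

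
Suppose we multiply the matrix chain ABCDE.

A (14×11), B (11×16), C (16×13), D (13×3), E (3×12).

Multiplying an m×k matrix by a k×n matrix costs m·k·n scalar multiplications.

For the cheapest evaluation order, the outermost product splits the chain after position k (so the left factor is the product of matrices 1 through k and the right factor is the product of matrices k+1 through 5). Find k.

Adjacent pairs: AB = 14·11·16 = 2464; BC = 11·16·13 = 2288; CD = 16·13·3 = 624; DE = 13·3·12 = 468.
Length 3: A..C: k=1: 0+2288+14·11·13=4290; k=2: 2464+0+14·16·13=5376 → min 4290 | B..D: k=2: 0+624+11·16·3=1152; k=3: 2288+0+11·13·3=2717 → min 1152 | C..E: k=3: 0+468+16·13·12=2964; k=4: 624+0+16·3·12=1200 → min 1200.
Length 4: A..D: k=1: 0+1152+14·11·3=1614; k=2: 2464+624+14·16·3=3760; k=3: 4290+0+14·13·3=4836 → min 1614 | B..E: k=2: 0+1200+11·16·12=3312; k=3: 2288+468+11·13·12=4472; k=4: 1152+0+11·3·12=1548 → min 1548.
Top-level splits: k=1: (A..A)·(B..E) → 0+1548+14·11·12 = 3396; k=2: (A..B)·(C..E) → 2464+1200+14·16·12 = 6352; k=3: (A..C)·(D..E) → 4290+468+14·13·12 = 6942; k=4: (A..D)·(E..E) → 1614+0+14·3·12 = 2118.
Best split is after D, i.e. k = 4.

4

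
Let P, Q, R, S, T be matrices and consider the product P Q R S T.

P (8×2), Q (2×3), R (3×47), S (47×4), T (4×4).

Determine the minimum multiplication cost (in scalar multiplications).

684

Adjacent pairs: PQ = 8·2·3 = 48; QR = 2·3·47 = 282; RS = 3·47·4 = 564; ST = 47·4·4 = 752.
Length 3: P..R: k=1: 0+282+8·2·47=1034; k=2: 48+0+8·3·47=1176 → min 1034 | Q..S: k=2: 0+564+2·3·4=588; k=3: 282+0+2·47·4=658 → min 588 | R..T: k=3: 0+752+3·47·4=1316; k=4: 564+0+3·4·4=612 → min 612.
Length 4: P..S: k=1: 0+588+8·2·4=652; k=2: 48+564+8·3·4=708; k=3: 1034+0+8·47·4=2538 → min 652 | Q..T: k=2: 0+612+2·3·4=636; k=3: 282+752+2·47·4=1410; k=4: 588+0+2·4·4=620 → min 620.
Length 5: P..T: k=1: 0+620+8·2·4=684; k=2: 48+612+8·3·4=756; k=3: 1034+752+8·47·4=3290; k=4: 652+0+8·4·4=780 → min 684.
Optimal order: (P ((Q (R S)) T)) with cost 684.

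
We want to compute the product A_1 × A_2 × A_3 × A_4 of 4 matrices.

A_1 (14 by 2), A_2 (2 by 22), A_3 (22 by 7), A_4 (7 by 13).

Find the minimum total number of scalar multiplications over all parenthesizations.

Adjacent pairs: A_1A_2 = 14·2·22 = 616; A_2A_3 = 2·22·7 = 308; A_3A_4 = 22·7·13 = 2002.
Length 3: A_1..A_3: k=1: 0+308+14·2·7=504; k=2: 616+0+14·22·7=2772 → min 504 | A_2..A_4: k=2: 0+2002+2·22·13=2574; k=3: 308+0+2·7·13=490 → min 490.
Length 4: A_1..A_4: k=1: 0+490+14·2·13=854; k=2: 616+2002+14·22·13=6622; k=3: 504+0+14·7·13=1778 → min 854.
Optimal order: (A_1 × ((A_2 × A_3) × A_4)) with cost 854.

854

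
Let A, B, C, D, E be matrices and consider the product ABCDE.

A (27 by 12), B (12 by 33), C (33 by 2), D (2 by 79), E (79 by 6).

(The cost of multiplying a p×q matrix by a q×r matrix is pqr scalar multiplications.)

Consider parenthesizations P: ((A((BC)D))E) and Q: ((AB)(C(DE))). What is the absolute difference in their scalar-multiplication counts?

Order P = ((A((BC)D))E): (BC): 12×33 by 33×2 → 12×2, cost 12·33·2 = 792; ((BC)D): 12×2 by 2×79 → 12×79, cost 12·2·79 = 1896; cumulative 2688; (A((BC)D)): 27×12 by 12×79 → 27×79, cost 27·12·79 = 25596; cumulative 28284; ((A((BC)D))E): 27×79 by 79×6 → 27×6, cost 27·79·6 = 12798; cumulative 41082. Total 41082.
Order Q = ((AB)(C(DE))): (AB): 27×12 by 12×33 → 27×33, cost 27·12·33 = 10692; (DE): 2×79 by 79×6 → 2×6, cost 2·79·6 = 948; (C(DE)): 33×2 by 2×6 → 33×6, cost 33·2·6 = 396; cumulative 1344; ((AB)(C(DE))): 27×33 by 33×6 → 27×6, cost 27·33·6 = 5346; cumulative 17382. Total 17382.
Difference: |41082 − 17382| = 23700.

23700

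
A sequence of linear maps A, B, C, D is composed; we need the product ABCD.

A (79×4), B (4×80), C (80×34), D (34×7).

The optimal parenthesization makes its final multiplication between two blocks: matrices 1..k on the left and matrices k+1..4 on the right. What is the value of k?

Adjacent pairs: AB = 79·4·80 = 25280; BC = 4·80·34 = 10880; CD = 80·34·7 = 19040.
Length 3: A..C: k=1: 0+10880+79·4·34=21624; k=2: 25280+0+79·80·34=240160 → min 21624 | B..D: k=2: 0+19040+4·80·7=21280; k=3: 10880+0+4·34·7=11832 → min 11832.
Top-level splits: k=1: (A..A)·(B..D) → 0+11832+79·4·7 = 14044; k=2: (A..B)·(C..D) → 25280+19040+79·80·7 = 88560; k=3: (A..C)·(D..D) → 21624+0+79·34·7 = 40426.
Best split is after A, i.e. k = 1.

1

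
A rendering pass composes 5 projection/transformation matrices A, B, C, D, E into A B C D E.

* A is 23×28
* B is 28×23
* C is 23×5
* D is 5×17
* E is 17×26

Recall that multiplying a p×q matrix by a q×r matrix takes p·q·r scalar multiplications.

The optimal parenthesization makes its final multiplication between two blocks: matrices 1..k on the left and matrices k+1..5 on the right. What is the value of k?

Adjacent pairs: AB = 23·28·23 = 14812; BC = 28·23·5 = 3220; CD = 23·5·17 = 1955; DE = 5·17·26 = 2210.
Length 3: A..C: k=1: 0+3220+23·28·5=6440; k=2: 14812+0+23·23·5=17457 → min 6440 | B..D: k=2: 0+1955+28·23·17=12903; k=3: 3220+0+28·5·17=5600 → min 5600 | C..E: k=3: 0+2210+23·5·26=5200; k=4: 1955+0+23·17·26=12121 → min 5200.
Length 4: A..D: k=1: 0+5600+23·28·17=16548; k=2: 14812+1955+23·23·17=25760; k=3: 6440+0+23·5·17=8395 → min 8395 | B..E: k=2: 0+5200+28·23·26=21944; k=3: 3220+2210+28·5·26=9070; k=4: 5600+0+28·17·26=17976 → min 9070.
Top-level splits: k=1: (A..A)·(B..E) → 0+9070+23·28·26 = 25814; k=2: (A..B)·(C..E) → 14812+5200+23·23·26 = 33766; k=3: (A..C)·(D..E) → 6440+2210+23·5·26 = 11640; k=4: (A..D)·(E..E) → 8395+0+23·17·26 = 18561.
Best split is after C, i.e. k = 3.

3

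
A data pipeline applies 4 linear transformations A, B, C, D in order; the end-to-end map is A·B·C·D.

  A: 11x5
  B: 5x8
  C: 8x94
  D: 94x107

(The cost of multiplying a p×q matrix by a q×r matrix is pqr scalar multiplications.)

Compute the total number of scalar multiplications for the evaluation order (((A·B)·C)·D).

(A·B): 11×5 by 5×8 → 11×8, cost 11·5·8 = 440
((A·B)·C): 11×8 by 8×94 → 11×94, cost 11·8·94 = 8272; cumulative 8712
(((A·B)·C)·D): 11×94 by 94×107 → 11×107, cost 11·94·107 = 110638; cumulative 119350
Total: 119350 scalar multiplications.

119350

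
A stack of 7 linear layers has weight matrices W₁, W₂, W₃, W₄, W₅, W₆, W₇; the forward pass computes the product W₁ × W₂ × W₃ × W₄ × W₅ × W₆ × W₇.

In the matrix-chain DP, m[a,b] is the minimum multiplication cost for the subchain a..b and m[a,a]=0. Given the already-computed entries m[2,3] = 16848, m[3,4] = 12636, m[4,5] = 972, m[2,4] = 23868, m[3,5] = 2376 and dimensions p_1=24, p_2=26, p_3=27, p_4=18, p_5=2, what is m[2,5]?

3624

m[2,5] = min over k∈[2,4] of m[2,k]+m[k+1,5]+p_{1}·p_k·p_{5}.
k=2: 0 + 2376 + 24·26·2 = 3624; k=3: 16848 + 972 + 24·27·2 = 19116; k=4: 23868 + 0 + 24·18·2 = 24732.
Minimum: 3624 at k=2.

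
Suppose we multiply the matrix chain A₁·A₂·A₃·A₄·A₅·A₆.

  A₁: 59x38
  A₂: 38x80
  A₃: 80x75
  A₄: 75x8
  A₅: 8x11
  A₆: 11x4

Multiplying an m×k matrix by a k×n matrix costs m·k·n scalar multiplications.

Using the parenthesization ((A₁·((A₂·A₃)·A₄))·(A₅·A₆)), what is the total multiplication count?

(A₂·A₃): 38×80 by 80×75 → 38×75, cost 38·80·75 = 228000
((A₂·A₃)·A₄): 38×75 by 75×8 → 38×8, cost 38·75·8 = 22800; cumulative 250800
(A₁·((A₂·A₃)·A₄)): 59×38 by 38×8 → 59×8, cost 59·38·8 = 17936; cumulative 268736
(A₅·A₆): 8×11 by 11×4 → 8×4, cost 8·11·4 = 352
((A₁·((A₂·A₃)·A₄))·(A₅·A₆)): 59×8 by 8×4 → 59×4, cost 59·8·4 = 1888; cumulative 270976
Total: 270976 scalar multiplications.

270976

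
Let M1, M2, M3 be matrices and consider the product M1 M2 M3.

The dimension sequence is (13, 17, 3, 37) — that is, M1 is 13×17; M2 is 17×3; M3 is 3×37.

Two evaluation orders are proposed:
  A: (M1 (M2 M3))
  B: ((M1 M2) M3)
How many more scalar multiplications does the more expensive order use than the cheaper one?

7958

Order A = (M1 (M2 M3)): (M2 M3): 17×3 by 3×37 → 17×37, cost 17·3·37 = 1887; (M1 (M2 M3)): 13×17 by 17×37 → 13×37, cost 13·17·37 = 8177; cumulative 10064. Total 10064.
Order B = ((M1 M2) M3): (M1 M2): 13×17 by 17×3 → 13×3, cost 13·17·3 = 663; ((M1 M2) M3): 13×3 by 3×37 → 13×37, cost 13·3·37 = 1443; cumulative 2106. Total 2106.
Difference: |10064 − 2106| = 7958.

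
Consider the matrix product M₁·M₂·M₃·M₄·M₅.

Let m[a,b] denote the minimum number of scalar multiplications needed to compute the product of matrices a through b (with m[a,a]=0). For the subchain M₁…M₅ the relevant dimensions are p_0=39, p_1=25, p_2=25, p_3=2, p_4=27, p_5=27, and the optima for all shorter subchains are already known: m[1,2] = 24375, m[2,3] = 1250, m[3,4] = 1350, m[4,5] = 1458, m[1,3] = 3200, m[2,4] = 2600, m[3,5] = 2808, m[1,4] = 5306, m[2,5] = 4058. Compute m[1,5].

m[1,5] = min over k∈[1,4] of m[1,k]+m[k+1,5]+p_{0}·p_k·p_{5}.
k=1: 0 + 4058 + 39·25·27 = 30383; k=2: 24375 + 2808 + 39·25·27 = 53508; k=3: 3200 + 1458 + 39·2·27 = 6764; k=4: 5306 + 0 + 39·27·27 = 33737.
Minimum: 6764 at k=3.

6764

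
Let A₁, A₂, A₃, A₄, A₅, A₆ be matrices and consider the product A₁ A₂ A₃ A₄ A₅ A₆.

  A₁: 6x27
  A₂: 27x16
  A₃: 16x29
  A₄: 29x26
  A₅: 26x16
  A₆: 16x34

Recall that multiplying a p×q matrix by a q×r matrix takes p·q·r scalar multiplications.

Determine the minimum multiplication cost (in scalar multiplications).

Adjacent pairs: A₁A₂ = 6·27·16 = 2592; A₂A₃ = 27·16·29 = 12528; A₃A₄ = 16·29·26 = 12064; A₄A₅ = 29·26·16 = 12064; A₅A₆ = 26·16·34 = 14144.
Length 3: A₁..A₃: k=1: 0+12528+6·27·29=17226; k=2: 2592+0+6·16·29=5376 → min 5376 | A₂..A₄: k=2: 0+12064+27·16·26=23296; k=3: 12528+0+27·29·26=32886 → min 23296 | A₃..A₅: k=3: 0+12064+16·29·16=19488; k=4: 12064+0+16·26·16=18720 → min 18720 | A₄..A₆: k=4: 0+14144+29·26·34=39780; k=5: 12064+0+29·16·34=27840 → min 27840.
Length 4: A₁..A₄: k=1: 0+23296+6·27·26=27508; k=2: 2592+12064+6·16·26=17152; k=3: 5376+0+6·29·26=9900 → min 9900 | A₂..A₅: k=2: 0+18720+27·16·16=25632; k=3: 12528+12064+27·29·16=37120; k=4: 23296+0+27·26·16=34528 → min 25632 | A₃..A₆: k=3: 0+27840+16·29·34=43616; k=4: 12064+14144+16·26·34=40352; k=5: 18720+0+16·16·34=27424 → min 27424.
Length 5: A₁..A₅: k=1: 0+25632+6·27·16=28224; k=2: 2592+18720+6·16·16=22848; k=3: 5376+12064+6·29·16=20224; k=4: 9900+0+6·26·16=12396 → min 12396 | A₂..A₆: k=2: 0+27424+27·16·34=42112; k=3: 12528+27840+27·29·34=66990; k=4: 23296+14144+27·26·34=61308; k=5: 25632+0+27·16·34=40320 → min 40320.
Length 6: A₁..A₆: k=1: 0+40320+6·27·34=45828; k=2: 2592+27424+6·16·34=33280; k=3: 5376+27840+6·29·34=39132; k=4: 9900+14144+6·26·34=29348; k=5: 12396+0+6·16·34=15660 → min 15660.
Optimal order: (((((A₁ A₂) A₃) A₄) A₅) A₆) with cost 15660.

15660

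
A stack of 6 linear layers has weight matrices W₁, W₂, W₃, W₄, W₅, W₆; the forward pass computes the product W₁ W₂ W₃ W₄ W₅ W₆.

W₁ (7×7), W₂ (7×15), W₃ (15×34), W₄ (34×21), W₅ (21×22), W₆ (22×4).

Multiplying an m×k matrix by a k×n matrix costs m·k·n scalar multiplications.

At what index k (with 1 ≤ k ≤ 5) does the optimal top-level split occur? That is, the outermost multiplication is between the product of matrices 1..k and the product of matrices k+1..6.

Adjacent pairs: W₁W₂ = 7·7·15 = 735; W₂W₃ = 7·15·34 = 3570; W₃W₄ = 15·34·21 = 10710; W₄W₅ = 34·21·22 = 15708; W₅W₆ = 21·22·4 = 1848.
Length 3: W₁..W₃: k=1: 0+3570+7·7·34=5236; k=2: 735+0+7·15·34=4305 → min 4305 | W₂..W₄: k=2: 0+10710+7·15·21=12915; k=3: 3570+0+7·34·21=8568 → min 8568 | W₃..W₅: k=3: 0+15708+15·34·22=26928; k=4: 10710+0+15·21·22=17640 → min 17640 | W₄..W₆: k=4: 0+1848+34·21·4=4704; k=5: 15708+0+34·22·4=18700 → min 4704.
Length 4: W₁..W₄: k=1: 0+8568+7·7·21=9597; k=2: 735+10710+7·15·21=13650; k=3: 4305+0+7·34·21=9303 → min 9303 | W₂..W₅: k=2: 0+17640+7·15·22=19950; k=3: 3570+15708+7·34·22=24514; k=4: 8568+0+7·21·22=11802 → min 11802 | W₃..W₆: k=3: 0+4704+15·34·4=6744; k=4: 10710+1848+15·21·4=13818; k=5: 17640+0+15·22·4=18960 → min 6744.
Length 5: W₁..W₅: k=1: 0+11802+7·7·22=12880; k=2: 735+17640+7·15·22=20685; k=3: 4305+15708+7·34·22=25249; k=4: 9303+0+7·21·22=12537 → min 12537 | W₂..W₆: k=2: 0+6744+7·15·4=7164; k=3: 3570+4704+7·34·4=9226; k=4: 8568+1848+7·21·4=11004; k=5: 11802+0+7·22·4=12418 → min 7164.
Top-level splits: k=1: (W₁..W₁)·(W₂..W₆) → 0+7164+7·7·4 = 7360; k=2: (W₁..W₂)·(W₃..W₆) → 735+6744+7·15·4 = 7899; k=3: (W₁..W₃)·(W₄..W₆) → 4305+4704+7·34·4 = 9961; k=4: (W₁..W₄)·(W₅..W₆) → 9303+1848+7·21·4 = 11739; k=5: (W₁..W₅)·(W₆..W₆) → 12537+0+7·22·4 = 13153.
Best split is after W₁, i.e. k = 1.

1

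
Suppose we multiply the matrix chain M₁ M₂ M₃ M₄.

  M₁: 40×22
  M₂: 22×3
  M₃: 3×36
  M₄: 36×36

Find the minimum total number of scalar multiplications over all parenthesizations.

10848

Adjacent pairs: M₁M₂ = 40·22·3 = 2640; M₂M₃ = 22·3·36 = 2376; M₃M₄ = 3·36·36 = 3888.
Length 3: M₁..M₃: k=1: 0+2376+40·22·36=34056; k=2: 2640+0+40·3·36=6960 → min 6960 | M₂..M₄: k=2: 0+3888+22·3·36=6264; k=3: 2376+0+22·36·36=30888 → min 6264.
Length 4: M₁..M₄: k=1: 0+6264+40·22·36=37944; k=2: 2640+3888+40·3·36=10848; k=3: 6960+0+40·36·36=58800 → min 10848.
Optimal order: ((M₁ M₂) (M₃ M₄)) with cost 10848.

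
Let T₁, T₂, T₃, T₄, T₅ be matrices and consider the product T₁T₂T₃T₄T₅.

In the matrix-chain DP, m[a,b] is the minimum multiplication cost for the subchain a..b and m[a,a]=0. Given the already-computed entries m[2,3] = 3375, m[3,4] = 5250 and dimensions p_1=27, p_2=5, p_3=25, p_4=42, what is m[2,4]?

10920

m[2,4] = min over k∈[2,3] of m[2,k]+m[k+1,4]+p_{1}·p_k·p_{4}.
k=2: 0 + 5250 + 27·5·42 = 10920; k=3: 3375 + 0 + 27·25·42 = 31725.
Minimum: 10920 at k=2.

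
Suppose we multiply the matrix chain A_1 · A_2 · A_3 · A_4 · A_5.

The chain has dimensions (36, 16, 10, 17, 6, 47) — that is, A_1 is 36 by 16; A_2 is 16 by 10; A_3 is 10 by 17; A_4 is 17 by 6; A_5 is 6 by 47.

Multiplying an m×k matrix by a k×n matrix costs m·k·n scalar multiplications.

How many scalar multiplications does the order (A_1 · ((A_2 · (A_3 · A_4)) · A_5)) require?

33564

(A_3 · A_4): 10×17 by 17×6 → 10×6, cost 10·17·6 = 1020
(A_2 · (A_3 · A_4)): 16×10 by 10×6 → 16×6, cost 16·10·6 = 960; cumulative 1980
((A_2 · (A_3 · A_4)) · A_5): 16×6 by 6×47 → 16×47, cost 16·6·47 = 4512; cumulative 6492
(A_1 · ((A_2 · (A_3 · A_4)) · A_5)): 36×16 by 16×47 → 36×47, cost 36·16·47 = 27072; cumulative 33564
Total: 33564 scalar multiplications.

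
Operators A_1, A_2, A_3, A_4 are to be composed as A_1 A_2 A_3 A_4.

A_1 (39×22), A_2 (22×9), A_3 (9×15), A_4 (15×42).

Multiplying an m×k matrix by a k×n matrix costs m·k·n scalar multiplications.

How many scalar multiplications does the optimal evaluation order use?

28134

Adjacent pairs: A_1A_2 = 39·22·9 = 7722; A_2A_3 = 22·9·15 = 2970; A_3A_4 = 9·15·42 = 5670.
Length 3: A_1..A_3: k=1: 0+2970+39·22·15=15840; k=2: 7722+0+39·9·15=12987 → min 12987 | A_2..A_4: k=2: 0+5670+22·9·42=13986; k=3: 2970+0+22·15·42=16830 → min 13986.
Length 4: A_1..A_4: k=1: 0+13986+39·22·42=50022; k=2: 7722+5670+39·9·42=28134; k=3: 12987+0+39·15·42=37557 → min 28134.
Optimal order: ((A_1 A_2) (A_3 A_4)) with cost 28134.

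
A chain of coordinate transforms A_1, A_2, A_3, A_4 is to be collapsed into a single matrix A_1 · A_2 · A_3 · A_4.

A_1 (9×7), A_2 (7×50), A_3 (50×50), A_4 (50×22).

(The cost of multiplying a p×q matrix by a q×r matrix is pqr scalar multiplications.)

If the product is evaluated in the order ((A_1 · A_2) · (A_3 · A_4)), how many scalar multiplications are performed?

68050

(A_1 · A_2): 9×7 by 7×50 → 9×50, cost 9·7·50 = 3150
(A_3 · A_4): 50×50 by 50×22 → 50×22, cost 50·50·22 = 55000
((A_1 · A_2) · (A_3 · A_4)): 9×50 by 50×22 → 9×22, cost 9·50·22 = 9900; cumulative 68050
Total: 68050 scalar multiplications.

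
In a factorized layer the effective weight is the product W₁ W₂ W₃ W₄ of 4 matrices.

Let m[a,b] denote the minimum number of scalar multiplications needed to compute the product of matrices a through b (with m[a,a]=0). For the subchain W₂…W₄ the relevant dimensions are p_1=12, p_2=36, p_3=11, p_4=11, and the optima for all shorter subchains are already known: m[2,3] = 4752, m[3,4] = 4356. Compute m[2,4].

6204

m[2,4] = min over k∈[2,3] of m[2,k]+m[k+1,4]+p_{1}·p_k·p_{4}.
k=2: 0 + 4356 + 12·36·11 = 9108; k=3: 4752 + 0 + 12·11·11 = 6204.
Minimum: 6204 at k=3.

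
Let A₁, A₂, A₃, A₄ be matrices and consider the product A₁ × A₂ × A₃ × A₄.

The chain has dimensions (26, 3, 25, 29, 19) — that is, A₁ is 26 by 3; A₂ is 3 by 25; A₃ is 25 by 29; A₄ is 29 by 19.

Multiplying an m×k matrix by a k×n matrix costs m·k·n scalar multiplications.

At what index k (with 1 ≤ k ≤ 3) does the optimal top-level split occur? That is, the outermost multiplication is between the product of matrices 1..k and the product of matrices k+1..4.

Adjacent pairs: A₁A₂ = 26·3·25 = 1950; A₂A₃ = 3·25·29 = 2175; A₃A₄ = 25·29·19 = 13775.
Length 3: A₁..A₃: k=1: 0+2175+26·3·29=4437; k=2: 1950+0+26·25·29=20800 → min 4437 | A₂..A₄: k=2: 0+13775+3·25·19=15200; k=3: 2175+0+3·29·19=3828 → min 3828.
Top-level splits: k=1: (A₁..A₁)·(A₂..A₄) → 0+3828+26·3·19 = 5310; k=2: (A₁..A₂)·(A₃..A₄) → 1950+13775+26·25·19 = 28075; k=3: (A₁..A₃)·(A₄..A₄) → 4437+0+26·29·19 = 18763.
Best split is after A₁, i.e. k = 1.

1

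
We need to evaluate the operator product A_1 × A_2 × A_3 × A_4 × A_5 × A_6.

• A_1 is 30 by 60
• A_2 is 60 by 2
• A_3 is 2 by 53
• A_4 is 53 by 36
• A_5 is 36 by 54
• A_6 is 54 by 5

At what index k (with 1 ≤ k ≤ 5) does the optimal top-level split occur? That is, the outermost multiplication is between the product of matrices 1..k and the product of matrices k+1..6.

2

Adjacent pairs: A_1A_2 = 30·60·2 = 3600; A_2A_3 = 60·2·53 = 6360; A_3A_4 = 2·53·36 = 3816; A_4A_5 = 53·36·54 = 103032; A_5A_6 = 36·54·5 = 9720.
Length 3: A_1..A_3: k=1: 0+6360+30·60·53=101760; k=2: 3600+0+30·2·53=6780 → min 6780 | A_2..A_4: k=2: 0+3816+60·2·36=8136; k=3: 6360+0+60·53·36=120840 → min 8136 | A_3..A_5: k=3: 0+103032+2·53·54=108756; k=4: 3816+0+2·36·54=7704 → min 7704 | A_4..A_6: k=4: 0+9720+53·36·5=19260; k=5: 103032+0+53·54·5=117342 → min 19260.
Length 4: A_1..A_4: k=1: 0+8136+30·60·36=72936; k=2: 3600+3816+30·2·36=9576; k=3: 6780+0+30·53·36=64020 → min 9576 | A_2..A_5: k=2: 0+7704+60·2·54=14184; k=3: 6360+103032+60·53·54=281112; k=4: 8136+0+60·36·54=124776 → min 14184 | A_3..A_6: k=3: 0+19260+2·53·5=19790; k=4: 3816+9720+2·36·5=13896; k=5: 7704+0+2·54·5=8244 → min 8244.
Length 5: A_1..A_5: k=1: 0+14184+30·60·54=111384; k=2: 3600+7704+30·2·54=14544; k=3: 6780+103032+30·53·54=195672; k=4: 9576+0+30·36·54=67896 → min 14544 | A_2..A_6: k=2: 0+8244+60·2·5=8844; k=3: 6360+19260+60·53·5=41520; k=4: 8136+9720+60·36·5=28656; k=5: 14184+0+60·54·5=30384 → min 8844.
Top-level splits: k=1: (A_1..A_1)·(A_2..A_6) → 0+8844+30·60·5 = 17844; k=2: (A_1..A_2)·(A_3..A_6) → 3600+8244+30·2·5 = 12144; k=3: (A_1..A_3)·(A_4..A_6) → 6780+19260+30·53·5 = 33990; k=4: (A_1..A_4)·(A_5..A_6) → 9576+9720+30·36·5 = 24696; k=5: (A_1..A_5)·(A_6..A_6) → 14544+0+30·54·5 = 22644.
Best split is after A_2, i.e. k = 2.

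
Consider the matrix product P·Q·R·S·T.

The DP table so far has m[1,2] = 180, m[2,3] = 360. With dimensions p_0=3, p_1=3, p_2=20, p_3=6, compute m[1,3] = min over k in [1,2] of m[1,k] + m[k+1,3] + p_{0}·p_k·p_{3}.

414

m[1,3] = min over k∈[1,2] of m[1,k]+m[k+1,3]+p_{0}·p_k·p_{3}.
k=1: 0 + 360 + 3·3·6 = 414; k=2: 180 + 0 + 3·20·6 = 540.
Minimum: 414 at k=1.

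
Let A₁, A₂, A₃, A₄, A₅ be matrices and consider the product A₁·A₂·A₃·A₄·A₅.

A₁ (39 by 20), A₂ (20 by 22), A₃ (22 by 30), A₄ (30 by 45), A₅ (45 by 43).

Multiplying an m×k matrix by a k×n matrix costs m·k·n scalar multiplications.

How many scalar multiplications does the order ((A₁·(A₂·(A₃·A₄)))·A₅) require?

160065

(A₃·A₄): 22×30 by 30×45 → 22×45, cost 22·30·45 = 29700
(A₂·(A₃·A₄)): 20×22 by 22×45 → 20×45, cost 20·22·45 = 19800; cumulative 49500
(A₁·(A₂·(A₃·A₄))): 39×20 by 20×45 → 39×45, cost 39·20·45 = 35100; cumulative 84600
((A₁·(A₂·(A₃·A₄)))·A₅): 39×45 by 45×43 → 39×43, cost 39·45·43 = 75465; cumulative 160065
Total: 160065 scalar multiplications.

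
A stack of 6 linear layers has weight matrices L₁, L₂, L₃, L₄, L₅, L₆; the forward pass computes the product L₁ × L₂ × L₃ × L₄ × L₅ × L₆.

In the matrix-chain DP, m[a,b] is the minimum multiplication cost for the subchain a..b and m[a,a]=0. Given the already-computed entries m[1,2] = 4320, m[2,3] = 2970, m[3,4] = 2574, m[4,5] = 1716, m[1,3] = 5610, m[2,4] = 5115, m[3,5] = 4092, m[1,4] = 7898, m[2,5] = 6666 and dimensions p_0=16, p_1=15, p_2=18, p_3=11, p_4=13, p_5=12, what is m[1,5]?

m[1,5] = min over k∈[1,4] of m[1,k]+m[k+1,5]+p_{0}·p_k·p_{5}.
k=1: 0 + 6666 + 16·15·12 = 9546; k=2: 4320 + 4092 + 16·18·12 = 11868; k=3: 5610 + 1716 + 16·11·12 = 9438; k=4: 7898 + 0 + 16·13·12 = 10394.
Minimum: 9438 at k=3.

9438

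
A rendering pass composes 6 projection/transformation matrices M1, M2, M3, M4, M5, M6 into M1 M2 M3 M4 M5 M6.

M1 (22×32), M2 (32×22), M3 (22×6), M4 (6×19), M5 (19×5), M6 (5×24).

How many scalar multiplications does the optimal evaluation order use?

Adjacent pairs: M1M2 = 22·32·22 = 15488; M2M3 = 32·22·6 = 4224; M3M4 = 22·6·19 = 2508; M4M5 = 6·19·5 = 570; M5M6 = 19·5·24 = 2280.
Length 3: M1..M3: k=1: 0+4224+22·32·6=8448; k=2: 15488+0+22·22·6=18392 → min 8448 | M2..M4: k=2: 0+2508+32·22·19=15884; k=3: 4224+0+32·6·19=7872 → min 7872 | M3..M5: k=3: 0+570+22·6·5=1230; k=4: 2508+0+22·19·5=4598 → min 1230 | M4..M6: k=4: 0+2280+6·19·24=5016; k=5: 570+0+6·5·24=1290 → min 1290.
Length 4: M1..M4: k=1: 0+7872+22·32·19=21248; k=2: 15488+2508+22·22·19=27192; k=3: 8448+0+22·6·19=10956 → min 10956 | M2..M5: k=2: 0+1230+32·22·5=4750; k=3: 4224+570+32·6·5=5754; k=4: 7872+0+32·19·5=10912 → min 4750 | M3..M6: k=3: 0+1290+22·6·24=4458; k=4: 2508+2280+22·19·24=14820; k=5: 1230+0+22·5·24=3870 → min 3870.
Length 5: M1..M5: k=1: 0+4750+22·32·5=8270; k=2: 15488+1230+22·22·5=19138; k=3: 8448+570+22·6·5=9678; k=4: 10956+0+22·19·5=13046 → min 8270 | M2..M6: k=2: 0+3870+32·22·24=20766; k=3: 4224+1290+32·6·24=10122; k=4: 7872+2280+32·19·24=24744; k=5: 4750+0+32·5·24=8590 → min 8590.
Length 6: M1..M6: k=1: 0+8590+22·32·24=25486; k=2: 15488+3870+22·22·24=30974; k=3: 8448+1290+22·6·24=12906; k=4: 10956+2280+22·19·24=23268; k=5: 8270+0+22·5·24=10910 → min 10910.
Optimal order: ((M1 (M2 (M3 (M4 M5)))) M6) with cost 10910.

10910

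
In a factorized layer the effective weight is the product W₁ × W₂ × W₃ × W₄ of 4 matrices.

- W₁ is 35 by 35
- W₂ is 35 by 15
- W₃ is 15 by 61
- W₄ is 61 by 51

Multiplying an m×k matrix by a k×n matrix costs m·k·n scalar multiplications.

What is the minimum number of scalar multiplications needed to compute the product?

91815

Adjacent pairs: W₁W₂ = 35·35·15 = 18375; W₂W₃ = 35·15·61 = 32025; W₃W₄ = 15·61·51 = 46665.
Length 3: W₁..W₃: k=1: 0+32025+35·35·61=106750; k=2: 18375+0+35·15·61=50400 → min 50400 | W₂..W₄: k=2: 0+46665+35·15·51=73440; k=3: 32025+0+35·61·51=140910 → min 73440.
Length 4: W₁..W₄: k=1: 0+73440+35·35·51=135915; k=2: 18375+46665+35·15·51=91815; k=3: 50400+0+35·61·51=159285 → min 91815.
Optimal order: ((W₁ × W₂) × (W₃ × W₄)) with cost 91815.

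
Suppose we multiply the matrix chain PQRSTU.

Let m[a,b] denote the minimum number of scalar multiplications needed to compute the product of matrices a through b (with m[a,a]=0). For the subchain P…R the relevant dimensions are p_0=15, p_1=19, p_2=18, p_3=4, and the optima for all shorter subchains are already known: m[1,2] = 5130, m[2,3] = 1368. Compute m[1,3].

2508

m[1,3] = min over k∈[1,2] of m[1,k]+m[k+1,3]+p_{0}·p_k·p_{3}.
k=1: 0 + 1368 + 15·19·4 = 2508; k=2: 5130 + 0 + 15·18·4 = 6210.
Minimum: 2508 at k=1.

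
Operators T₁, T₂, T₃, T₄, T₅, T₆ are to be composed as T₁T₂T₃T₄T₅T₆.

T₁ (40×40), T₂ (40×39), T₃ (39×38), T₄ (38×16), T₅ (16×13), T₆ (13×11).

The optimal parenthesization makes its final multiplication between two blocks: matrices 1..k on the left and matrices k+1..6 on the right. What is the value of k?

Adjacent pairs: T₁T₂ = 40·40·39 = 62400; T₂T₃ = 40·39·38 = 59280; T₃T₄ = 39·38·16 = 23712; T₄T₅ = 38·16·13 = 7904; T₅T₆ = 16·13·11 = 2288.
Length 3: T₁..T₃: k=1: 0+59280+40·40·38=120080; k=2: 62400+0+40·39·38=121680 → min 120080 | T₂..T₄: k=2: 0+23712+40·39·16=48672; k=3: 59280+0+40·38·16=83600 → min 48672 | T₃..T₅: k=3: 0+7904+39·38·13=27170; k=4: 23712+0+39·16·13=31824 → min 27170 | T₄..T₆: k=4: 0+2288+38·16·11=8976; k=5: 7904+0+38·13·11=13338 → min 8976.
Length 4: T₁..T₄: k=1: 0+48672+40·40·16=74272; k=2: 62400+23712+40·39·16=111072; k=3: 120080+0+40·38·16=144400 → min 74272 | T₂..T₅: k=2: 0+27170+40·39·13=47450; k=3: 59280+7904+40·38·13=86944; k=4: 48672+0+40·16·13=56992 → min 47450 | T₃..T₆: k=3: 0+8976+39·38·11=25278; k=4: 23712+2288+39·16·11=32864; k=5: 27170+0+39·13·11=32747 → min 25278.
Length 5: T₁..T₅: k=1: 0+47450+40·40·13=68250; k=2: 62400+27170+40·39·13=109850; k=3: 120080+7904+40·38·13=147744; k=4: 74272+0+40·16·13=82592 → min 68250 | T₂..T₆: k=2: 0+25278+40·39·11=42438; k=3: 59280+8976+40·38·11=84976; k=4: 48672+2288+40·16·11=58000; k=5: 47450+0+40·13·11=53170 → min 42438.
Top-level splits: k=1: (T₁..T₁)·(T₂..T₆) → 0+42438+40·40·11 = 60038; k=2: (T₁..T₂)·(T₃..T₆) → 62400+25278+40·39·11 = 104838; k=3: (T₁..T₃)·(T₄..T₆) → 120080+8976+40·38·11 = 145776; k=4: (T₁..T₄)·(T₅..T₆) → 74272+2288+40·16·11 = 83600; k=5: (T₁..T₅)·(T₆..T₆) → 68250+0+40·13·11 = 73970.
Best split is after T₁, i.e. k = 1.

1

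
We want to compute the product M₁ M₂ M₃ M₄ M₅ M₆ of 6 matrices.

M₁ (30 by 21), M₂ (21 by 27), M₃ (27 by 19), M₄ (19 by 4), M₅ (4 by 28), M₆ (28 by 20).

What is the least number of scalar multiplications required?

11480

Adjacent pairs: M₁M₂ = 30·21·27 = 17010; M₂M₃ = 21·27·19 = 10773; M₃M₄ = 27·19·4 = 2052; M₄M₅ = 19·4·28 = 2128; M₅M₆ = 4·28·20 = 2240.
Length 3: M₁..M₃: k=1: 0+10773+30·21·19=22743; k=2: 17010+0+30·27·19=32400 → min 22743 | M₂..M₄: k=2: 0+2052+21·27·4=4320; k=3: 10773+0+21·19·4=12369 → min 4320 | M₃..M₅: k=3: 0+2128+27·19·28=16492; k=4: 2052+0+27·4·28=5076 → min 5076 | M₄..M₆: k=4: 0+2240+19·4·20=3760; k=5: 2128+0+19·28·20=12768 → min 3760.
Length 4: M₁..M₄: k=1: 0+4320+30·21·4=6840; k=2: 17010+2052+30·27·4=22302; k=3: 22743+0+30·19·4=25023 → min 6840 | M₂..M₅: k=2: 0+5076+21·27·28=20952; k=3: 10773+2128+21·19·28=24073; k=4: 4320+0+21·4·28=6672 → min 6672 | M₃..M₆: k=3: 0+3760+27·19·20=14020; k=4: 2052+2240+27·4·20=6452; k=5: 5076+0+27·28·20=20196 → min 6452.
Length 5: M₁..M₅: k=1: 0+6672+30·21·28=24312; k=2: 17010+5076+30·27·28=44766; k=3: 22743+2128+30·19·28=40831; k=4: 6840+0+30·4·28=10200 → min 10200 | M₂..M₆: k=2: 0+6452+21·27·20=17792; k=3: 10773+3760+21·19·20=22513; k=4: 4320+2240+21·4·20=8240; k=5: 6672+0+21·28·20=18432 → min 8240.
Length 6: M₁..M₆: k=1: 0+8240+30·21·20=20840; k=2: 17010+6452+30·27·20=39662; k=3: 22743+3760+30·19·20=37903; k=4: 6840+2240+30·4·20=11480; k=5: 10200+0+30·28·20=27000 → min 11480.
Optimal order: ((M₁ (M₂ (M₃ M₄))) (M₅ M₆)) with cost 11480.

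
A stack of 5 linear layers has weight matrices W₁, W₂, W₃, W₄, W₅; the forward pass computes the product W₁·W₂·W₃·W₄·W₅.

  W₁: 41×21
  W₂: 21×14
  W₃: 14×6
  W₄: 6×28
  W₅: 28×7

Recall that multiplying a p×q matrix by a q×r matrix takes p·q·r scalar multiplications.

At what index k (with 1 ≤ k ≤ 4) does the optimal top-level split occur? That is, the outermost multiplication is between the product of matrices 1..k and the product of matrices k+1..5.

3

Adjacent pairs: W₁W₂ = 41·21·14 = 12054; W₂W₃ = 21·14·6 = 1764; W₃W₄ = 14·6·28 = 2352; W₄W₅ = 6·28·7 = 1176.
Length 3: W₁..W₃: k=1: 0+1764+41·21·6=6930; k=2: 12054+0+41·14·6=15498 → min 6930 | W₂..W₄: k=2: 0+2352+21·14·28=10584; k=3: 1764+0+21·6·28=5292 → min 5292 | W₃..W₅: k=3: 0+1176+14·6·7=1764; k=4: 2352+0+14·28·7=5096 → min 1764.
Length 4: W₁..W₄: k=1: 0+5292+41·21·28=29400; k=2: 12054+2352+41·14·28=30478; k=3: 6930+0+41·6·28=13818 → min 13818 | W₂..W₅: k=2: 0+1764+21·14·7=3822; k=3: 1764+1176+21·6·7=3822; k=4: 5292+0+21·28·7=9408 → min 3822.
Top-level splits: k=1: (W₁..W₁)·(W₂..W₅) → 0+3822+41·21·7 = 9849; k=2: (W₁..W₂)·(W₃..W₅) → 12054+1764+41·14·7 = 17836; k=3: (W₁..W₃)·(W₄..W₅) → 6930+1176+41·6·7 = 9828; k=4: (W₁..W₄)·(W₅..W₅) → 13818+0+41·28·7 = 21854.
Best split is after W₃, i.e. k = 3.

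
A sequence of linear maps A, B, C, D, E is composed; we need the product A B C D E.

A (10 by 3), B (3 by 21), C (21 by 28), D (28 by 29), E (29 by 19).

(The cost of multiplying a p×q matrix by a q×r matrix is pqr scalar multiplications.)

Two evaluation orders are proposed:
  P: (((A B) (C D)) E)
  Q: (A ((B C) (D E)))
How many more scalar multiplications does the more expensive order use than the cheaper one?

Order P = (((A B) (C D)) E): (A B): 10×3 by 3×21 → 10×21, cost 10·3·21 = 630; (C D): 21×28 by 28×29 → 21×29, cost 21·28·29 = 17052; ((A B) (C D)): 10×21 by 21×29 → 10×29, cost 10·21·29 = 6090; cumulative 23772; (((A B) (C D)) E): 10×29 by 29×19 → 10×19, cost 10·29·19 = 5510; cumulative 29282. Total 29282.
Order Q = (A ((B C) (D E))): (B C): 3×21 by 21×28 → 3×28, cost 3·21·28 = 1764; (D E): 28×29 by 29×19 → 28×19, cost 28·29·19 = 15428; ((B C) (D E)): 3×28 by 28×19 → 3×19, cost 3·28·19 = 1596; cumulative 18788; (A ((B C) (D E))): 10×3 by 3×19 → 10×19, cost 10·3·19 = 570; cumulative 19358. Total 19358.
Difference: |29282 − 19358| = 9924.

9924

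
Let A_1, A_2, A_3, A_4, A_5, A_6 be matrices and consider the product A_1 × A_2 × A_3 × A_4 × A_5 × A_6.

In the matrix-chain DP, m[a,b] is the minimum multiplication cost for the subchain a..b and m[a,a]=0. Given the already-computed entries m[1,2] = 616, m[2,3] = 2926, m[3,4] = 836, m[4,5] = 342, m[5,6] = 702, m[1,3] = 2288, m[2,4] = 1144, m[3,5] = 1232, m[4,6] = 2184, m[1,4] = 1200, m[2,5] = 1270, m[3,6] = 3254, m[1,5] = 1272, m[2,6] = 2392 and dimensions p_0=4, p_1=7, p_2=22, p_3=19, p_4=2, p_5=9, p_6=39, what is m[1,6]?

2214

m[1,6] = min over k∈[1,5] of m[1,k]+m[k+1,6]+p_{0}·p_k·p_{6}.
k=1: 0 + 2392 + 4·7·39 = 3484; k=2: 616 + 3254 + 4·22·39 = 7302; k=3: 2288 + 2184 + 4·19·39 = 7436; k=4: 1200 + 702 + 4·2·39 = 2214; k=5: 1272 + 0 + 4·9·39 = 2676.
Minimum: 2214 at k=4.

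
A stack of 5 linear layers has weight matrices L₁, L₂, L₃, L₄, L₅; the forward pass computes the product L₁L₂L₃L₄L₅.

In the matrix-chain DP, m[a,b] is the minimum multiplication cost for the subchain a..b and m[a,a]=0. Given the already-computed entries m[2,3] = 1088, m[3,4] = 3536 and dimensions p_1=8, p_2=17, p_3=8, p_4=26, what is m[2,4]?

m[2,4] = min over k∈[2,3] of m[2,k]+m[k+1,4]+p_{1}·p_k·p_{4}.
k=2: 0 + 3536 + 8·17·26 = 7072; k=3: 1088 + 0 + 8·8·26 = 2752.
Minimum: 2752 at k=3.

2752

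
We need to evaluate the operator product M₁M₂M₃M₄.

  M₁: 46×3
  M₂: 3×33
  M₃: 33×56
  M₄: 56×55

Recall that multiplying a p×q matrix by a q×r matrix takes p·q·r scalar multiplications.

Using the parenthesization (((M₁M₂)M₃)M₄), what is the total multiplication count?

(M₁M₂): 46×3 by 3×33 → 46×33, cost 46·3·33 = 4554
((M₁M₂)M₃): 46×33 by 33×56 → 46×56, cost 46·33·56 = 85008; cumulative 89562
(((M₁M₂)M₃)M₄): 46×56 by 56×55 → 46×55, cost 46·56·55 = 141680; cumulative 231242
Total: 231242 scalar multiplications.

231242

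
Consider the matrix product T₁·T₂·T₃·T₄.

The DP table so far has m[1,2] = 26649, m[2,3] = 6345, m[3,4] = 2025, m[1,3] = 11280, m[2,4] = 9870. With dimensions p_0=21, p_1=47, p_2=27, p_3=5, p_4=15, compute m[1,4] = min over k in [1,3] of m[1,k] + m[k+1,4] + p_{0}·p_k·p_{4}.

12855

m[1,4] = min over k∈[1,3] of m[1,k]+m[k+1,4]+p_{0}·p_k·p_{4}.
k=1: 0 + 9870 + 21·47·15 = 24675; k=2: 26649 + 2025 + 21·27·15 = 37179; k=3: 11280 + 0 + 21·5·15 = 12855.
Minimum: 12855 at k=3.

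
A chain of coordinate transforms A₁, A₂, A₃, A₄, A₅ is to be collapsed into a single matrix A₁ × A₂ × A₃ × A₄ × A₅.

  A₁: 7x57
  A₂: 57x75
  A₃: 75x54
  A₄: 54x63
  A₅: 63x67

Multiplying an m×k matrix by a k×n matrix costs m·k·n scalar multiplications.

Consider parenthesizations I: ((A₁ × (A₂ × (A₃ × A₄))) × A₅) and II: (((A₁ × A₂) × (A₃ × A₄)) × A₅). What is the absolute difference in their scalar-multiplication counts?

Order I = ((A₁ × (A₂ × (A₃ × A₄))) × A₅): (A₃ × A₄): 75×54 by 54×63 → 75×63, cost 75·54·63 = 255150; (A₂ × (A₃ × A₄)): 57×75 by 75×63 → 57×63, cost 57·75·63 = 269325; cumulative 524475; (A₁ × (A₂ × (A₃ × A₄))): 7×57 by 57×63 → 7×63, cost 7·57·63 = 25137; cumulative 549612; ((A₁ × (A₂ × (A₃ × A₄))) × A₅): 7×63 by 63×67 → 7×67, cost 7·63·67 = 29547; cumulative 579159. Total 579159.
Order II = (((A₁ × A₂) × (A₃ × A₄)) × A₅): (A₁ × A₂): 7×57 by 57×75 → 7×75, cost 7·57·75 = 29925; (A₃ × A₄): 75×54 by 54×63 → 75×63, cost 75·54·63 = 255150; ((A₁ × A₂) × (A₃ × A₄)): 7×75 by 75×63 → 7×63, cost 7·75·63 = 33075; cumulative 318150; (((A₁ × A₂) × (A₃ × A₄)) × A₅): 7×63 by 63×67 → 7×67, cost 7·63·67 = 29547; cumulative 347697. Total 347697.
Difference: |579159 − 347697| = 231462.

231462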